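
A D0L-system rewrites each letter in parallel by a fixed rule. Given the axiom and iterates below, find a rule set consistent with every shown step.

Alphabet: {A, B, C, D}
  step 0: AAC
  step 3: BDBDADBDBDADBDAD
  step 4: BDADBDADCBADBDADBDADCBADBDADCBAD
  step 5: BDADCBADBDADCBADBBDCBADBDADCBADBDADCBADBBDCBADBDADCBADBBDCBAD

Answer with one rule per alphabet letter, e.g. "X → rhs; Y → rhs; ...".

A->CB, B->BD, C->B, D->AD

  step 4 ⇒ step 5: BDADBDADCBADBDADBDADCBADBDADCBAD ⇒ BD·AD·CB·AD·BD·AD·CB·AD·B·BD·CB·AD·BD·AD·CB·AD·BD·AD·CB·AD·B·BD·CB·AD·BD·AD·CB·AD·B·BD·CB·AD
    A ↦ CB
    B ↦ BD
    C ↦ B
    D ↦ AD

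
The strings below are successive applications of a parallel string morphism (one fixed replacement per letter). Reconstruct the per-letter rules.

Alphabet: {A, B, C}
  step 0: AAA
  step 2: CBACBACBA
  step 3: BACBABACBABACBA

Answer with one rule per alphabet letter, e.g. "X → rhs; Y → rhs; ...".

  step 2 ⇒ step 3: CBACBACBA ⇒ BA·C·BA·BA·C·BA·BA·C·BA
    A ↦ BA
    B ↦ C
    C ↦ BA

A->BA, B->C, C->BA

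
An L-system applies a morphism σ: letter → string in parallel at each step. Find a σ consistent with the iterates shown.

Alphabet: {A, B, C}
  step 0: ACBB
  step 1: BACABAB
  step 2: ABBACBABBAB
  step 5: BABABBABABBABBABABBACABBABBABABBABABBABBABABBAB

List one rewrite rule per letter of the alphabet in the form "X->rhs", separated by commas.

A->B, B->AB, C->AC

  step 1 ⇒ step 2: BACABAB ⇒ AB·B·AC·B·AB·B·AB
    A ↦ B
    B ↦ AB
    C ↦ AC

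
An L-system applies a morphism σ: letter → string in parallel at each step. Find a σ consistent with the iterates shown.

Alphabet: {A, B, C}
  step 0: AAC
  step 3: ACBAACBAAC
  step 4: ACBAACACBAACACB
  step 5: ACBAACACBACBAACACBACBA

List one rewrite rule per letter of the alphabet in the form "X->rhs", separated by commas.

  step 4 ⇒ step 5: ACBAACACBAACACB ⇒ AC·B·A·AC·AC·B·AC·B·A·AC·AC·B·AC·B·A
    A ↦ AC
    B ↦ A
    C ↦ B

A->AC, B->A, C->B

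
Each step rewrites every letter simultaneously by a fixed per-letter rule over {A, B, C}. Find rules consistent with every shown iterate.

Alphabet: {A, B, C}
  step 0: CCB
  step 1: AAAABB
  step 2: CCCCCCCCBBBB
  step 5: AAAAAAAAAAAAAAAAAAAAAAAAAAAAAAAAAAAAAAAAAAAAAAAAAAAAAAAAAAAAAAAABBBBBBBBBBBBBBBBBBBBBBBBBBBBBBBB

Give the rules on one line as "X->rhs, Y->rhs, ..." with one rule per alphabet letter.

  step 1 ⇒ step 2: AAAABB ⇒ CC·CC·CC·CC·BB·BB
    A ↦ CC
    B ↦ BB
  step 0 ⇒ step 1: CCB ⇒ AA·AA·BB
    C ↦ AA

A->CC, B->BB, C->AA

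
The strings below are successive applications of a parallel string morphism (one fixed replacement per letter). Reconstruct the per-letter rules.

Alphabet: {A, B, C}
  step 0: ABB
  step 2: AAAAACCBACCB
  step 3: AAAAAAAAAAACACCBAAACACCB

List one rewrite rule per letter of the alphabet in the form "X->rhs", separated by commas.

A->AA, B->CB, C->AC

  step 2 ⇒ step 3: AAAAACCBACCB ⇒ AA·AA·AA·AA·AA·AC·AC·CB·AA·AC·AC·CB
    A ↦ AA
    B ↦ CB
    C ↦ AC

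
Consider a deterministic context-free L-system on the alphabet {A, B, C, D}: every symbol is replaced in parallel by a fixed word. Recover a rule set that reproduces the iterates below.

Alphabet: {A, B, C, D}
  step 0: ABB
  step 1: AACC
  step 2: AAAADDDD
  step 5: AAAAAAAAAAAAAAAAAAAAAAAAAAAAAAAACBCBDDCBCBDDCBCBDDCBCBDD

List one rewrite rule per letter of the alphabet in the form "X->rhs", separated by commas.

A->AA, B->C, C->DD, D->CB

  step 1 ⇒ step 2: AACC ⇒ AA·AA·DD·DD
    A ↦ AA
    C ↦ DD
  step 0 ⇒ step 1: ABB ⇒ AA·C·C
    B ↦ C
    D ↦ CB  (constrained at step 2)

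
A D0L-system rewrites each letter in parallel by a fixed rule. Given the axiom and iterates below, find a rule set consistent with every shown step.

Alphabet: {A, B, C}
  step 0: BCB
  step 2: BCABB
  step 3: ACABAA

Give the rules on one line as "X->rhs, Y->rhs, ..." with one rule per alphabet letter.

  step 2 ⇒ step 3: BCABB ⇒ A·CA·B·A·A
    A ↦ B
    B ↦ A
    C ↦ CA

A->B, B->A, C->CA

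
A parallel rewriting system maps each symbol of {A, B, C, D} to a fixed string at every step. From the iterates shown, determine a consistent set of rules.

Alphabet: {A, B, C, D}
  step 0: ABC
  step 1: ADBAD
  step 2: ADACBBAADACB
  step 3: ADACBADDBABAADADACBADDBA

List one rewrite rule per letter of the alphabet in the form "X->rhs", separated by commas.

A->AD, B->BA, C->D, D->ACB

  step 2 ⇒ step 3: ADACBBAADACB ⇒ AD·ACB·AD·D·BA·BA·AD·AD·ACB·AD·D·BA
    A ↦ AD
    B ↦ BA
    C ↦ D
    D ↦ ACB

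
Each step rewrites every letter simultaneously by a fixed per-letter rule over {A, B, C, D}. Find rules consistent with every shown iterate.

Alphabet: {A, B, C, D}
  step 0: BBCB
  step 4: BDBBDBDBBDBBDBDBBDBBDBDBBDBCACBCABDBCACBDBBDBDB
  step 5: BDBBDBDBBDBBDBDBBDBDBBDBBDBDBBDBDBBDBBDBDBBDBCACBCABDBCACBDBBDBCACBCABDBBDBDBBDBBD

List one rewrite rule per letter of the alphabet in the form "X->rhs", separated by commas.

A->C, B->BD, C->BCA, D->B

  step 4 ⇒ step 5: BDBBDBDBBDBBDBDBBDBBDBDBBDBCACBCABDBCACBDBBDBDB ⇒ BD·B·BD·BD·B·BD·B·BD·BD·B·BD·BD·B·BD·B·BD·BD·B·BD·BD·B·BD·B·BD·BD·B·BD·BCA·C·BCA·BD·BCA·C·BD·B·BD·BCA·C·BCA·BD·B·BD·BD·B·BD·B·BD
    A ↦ C
    B ↦ BD
    C ↦ BCA
    D ↦ B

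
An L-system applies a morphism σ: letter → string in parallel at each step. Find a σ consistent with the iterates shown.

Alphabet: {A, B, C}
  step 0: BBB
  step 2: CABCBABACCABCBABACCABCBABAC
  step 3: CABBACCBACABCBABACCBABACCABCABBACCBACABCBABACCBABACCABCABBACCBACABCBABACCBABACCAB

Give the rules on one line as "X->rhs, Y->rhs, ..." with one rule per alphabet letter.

A->BAC, B->CBA, C->CAB

  step 2 ⇒ step 3: CABCBABACCABCBABACCABCBABAC ⇒ CAB·BAC·CBA·CAB·CBA·BAC·CBA·BAC·CAB·CAB·BAC·CBA·CAB·CBA·BAC·CBA·BAC·CAB·CAB·BAC·CBA·CAB·CBA·BAC·CBA·BAC·CAB
    A ↦ BAC
    B ↦ CBA
    C ↦ CAB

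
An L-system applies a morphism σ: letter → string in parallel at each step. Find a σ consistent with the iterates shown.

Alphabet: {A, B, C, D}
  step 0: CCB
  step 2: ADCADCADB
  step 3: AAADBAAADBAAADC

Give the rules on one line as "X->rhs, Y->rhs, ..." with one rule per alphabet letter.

A->AA, B->DC, C->DB, D->A

  step 2 ⇒ step 3: ADCADCADB ⇒ AA·A·DB·AA·A·DB·AA·A·DC
    A ↦ AA
    B ↦ DC
    C ↦ DB
    D ↦ A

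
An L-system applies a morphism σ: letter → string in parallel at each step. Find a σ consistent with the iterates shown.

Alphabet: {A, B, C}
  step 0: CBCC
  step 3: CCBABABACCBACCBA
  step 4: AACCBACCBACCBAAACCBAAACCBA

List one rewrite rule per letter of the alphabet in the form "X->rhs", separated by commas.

  step 3 ⇒ step 4: CCBABABACCBACCBA ⇒ A·A·CC·BA·CC·BA·CC·BA·A·A·CC·BA·A·A·CC·BA
    A ↦ BA
    B ↦ CC
    C ↦ A

A->BA, B->CC, C->A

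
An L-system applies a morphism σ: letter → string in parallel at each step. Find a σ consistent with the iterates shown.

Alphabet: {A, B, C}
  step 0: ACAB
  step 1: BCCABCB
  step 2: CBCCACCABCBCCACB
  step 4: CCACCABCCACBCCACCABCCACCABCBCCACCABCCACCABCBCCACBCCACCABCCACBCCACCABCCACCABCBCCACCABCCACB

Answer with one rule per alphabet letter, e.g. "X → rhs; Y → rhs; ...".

  step 1 ⇒ step 2: BCCABCB ⇒ CB·CCA·CCA·B·CB·CCA·CB
    A ↦ B
    B ↦ CB
    C ↦ CCA

A->B, B->CB, C->CCA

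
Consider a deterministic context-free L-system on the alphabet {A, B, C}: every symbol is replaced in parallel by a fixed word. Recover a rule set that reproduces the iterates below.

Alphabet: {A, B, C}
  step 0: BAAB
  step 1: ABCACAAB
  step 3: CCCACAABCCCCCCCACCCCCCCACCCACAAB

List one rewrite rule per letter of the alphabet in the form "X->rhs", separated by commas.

  step 0 ⇒ step 1: BAAB ⇒ AB·CA·CA·AB
    A ↦ CA
    B ↦ AB
    C ↦ CC  (constrained at step 1)

A->CA, B->AB, C->CC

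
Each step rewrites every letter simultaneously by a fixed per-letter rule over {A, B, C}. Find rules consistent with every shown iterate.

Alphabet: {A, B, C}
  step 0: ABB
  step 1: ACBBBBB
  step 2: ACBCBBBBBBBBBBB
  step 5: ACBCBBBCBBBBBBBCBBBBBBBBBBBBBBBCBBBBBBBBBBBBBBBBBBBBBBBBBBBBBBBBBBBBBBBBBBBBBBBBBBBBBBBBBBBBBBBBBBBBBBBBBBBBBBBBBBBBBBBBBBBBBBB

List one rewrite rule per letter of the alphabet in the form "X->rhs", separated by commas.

  step 1 ⇒ step 2: ACBBBBB ⇒ ACB·CB·BB·BB·BB·BB·BB
    A ↦ ACB
    B ↦ BB
    C ↦ CB

A->ACB, B->BB, C->CB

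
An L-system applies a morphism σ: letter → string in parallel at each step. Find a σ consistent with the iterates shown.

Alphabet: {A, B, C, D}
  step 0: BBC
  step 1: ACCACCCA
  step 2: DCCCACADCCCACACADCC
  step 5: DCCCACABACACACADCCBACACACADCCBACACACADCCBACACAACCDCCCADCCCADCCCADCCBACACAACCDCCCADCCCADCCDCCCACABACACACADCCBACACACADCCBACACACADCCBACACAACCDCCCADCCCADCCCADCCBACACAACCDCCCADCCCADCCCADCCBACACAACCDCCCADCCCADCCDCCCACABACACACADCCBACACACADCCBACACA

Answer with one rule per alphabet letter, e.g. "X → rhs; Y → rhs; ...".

A->DCC, B->ACC, C->CA, D->BA

  step 1 ⇒ step 2: ACCACCCA ⇒ DCC·CA·CA·DCC·CA·CA·CA·DCC
    A ↦ DCC
    C ↦ CA
  step 0 ⇒ step 1: BBC ⇒ ACC·ACC·CA
    B ↦ ACC
    D ↦ BA  (constrained at step 2)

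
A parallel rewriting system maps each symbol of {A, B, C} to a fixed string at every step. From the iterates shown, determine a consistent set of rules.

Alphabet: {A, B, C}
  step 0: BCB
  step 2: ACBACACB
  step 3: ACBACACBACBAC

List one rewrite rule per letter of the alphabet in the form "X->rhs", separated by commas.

  step 2 ⇒ step 3: ACBACACB ⇒ AC·B·AC·AC·B·AC·B·AC
    A ↦ AC
    B ↦ AC
    C ↦ B

A->AC, B->AC, C->B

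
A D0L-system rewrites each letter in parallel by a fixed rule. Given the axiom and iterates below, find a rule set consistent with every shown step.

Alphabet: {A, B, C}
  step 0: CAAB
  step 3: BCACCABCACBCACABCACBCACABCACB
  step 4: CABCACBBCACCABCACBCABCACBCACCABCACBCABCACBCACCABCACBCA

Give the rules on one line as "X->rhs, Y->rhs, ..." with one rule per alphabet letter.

A->CAC, B->CA, C->B

  step 3 ⇒ step 4: BCACCABCACBCACABCACBCACABCACB ⇒ CA·B·CAC·B·B·CAC·CA·B·CAC·B·CA·B·CAC·B·CAC·CA·B·CAC·B·CA·B·CAC·B·CAC·CA·B·CAC·B·CA
    A ↦ CAC
    B ↦ CA
    C ↦ B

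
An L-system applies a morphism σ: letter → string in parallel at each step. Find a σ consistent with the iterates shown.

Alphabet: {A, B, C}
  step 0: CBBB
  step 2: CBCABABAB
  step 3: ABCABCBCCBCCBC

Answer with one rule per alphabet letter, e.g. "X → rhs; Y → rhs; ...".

  step 2 ⇒ step 3: CBCABABAB ⇒ AB·C·AB·CB·C·CB·C·CB·C
    A ↦ CB
    B ↦ C
    C ↦ AB

A->CB, B->C, C->AB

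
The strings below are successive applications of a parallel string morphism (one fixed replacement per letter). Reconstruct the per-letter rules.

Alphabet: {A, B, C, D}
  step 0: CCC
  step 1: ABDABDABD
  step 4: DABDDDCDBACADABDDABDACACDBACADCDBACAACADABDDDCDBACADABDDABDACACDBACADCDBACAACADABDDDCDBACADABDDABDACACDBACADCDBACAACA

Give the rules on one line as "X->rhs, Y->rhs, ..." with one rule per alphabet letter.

  step 0 ⇒ step 1: CCC ⇒ ABD·ABD·ABD
    C ↦ ABD
    A ↦ D  (constrained at step 1)
    B ↦ CDB  (constrained at step 1)
    D ↦ ACA  (constrained at step 1)

A->D, B->CDB, C->ABD, D->ACA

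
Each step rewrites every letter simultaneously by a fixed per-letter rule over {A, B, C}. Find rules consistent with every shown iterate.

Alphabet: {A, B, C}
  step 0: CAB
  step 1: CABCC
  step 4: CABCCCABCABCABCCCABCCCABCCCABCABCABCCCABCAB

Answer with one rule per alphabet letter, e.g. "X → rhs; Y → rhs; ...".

A->C, B->C, C->CAB

  step 0 ⇒ step 1: CAB ⇒ CAB·C·C
    A ↦ C
    B ↦ C
    C ↦ CAB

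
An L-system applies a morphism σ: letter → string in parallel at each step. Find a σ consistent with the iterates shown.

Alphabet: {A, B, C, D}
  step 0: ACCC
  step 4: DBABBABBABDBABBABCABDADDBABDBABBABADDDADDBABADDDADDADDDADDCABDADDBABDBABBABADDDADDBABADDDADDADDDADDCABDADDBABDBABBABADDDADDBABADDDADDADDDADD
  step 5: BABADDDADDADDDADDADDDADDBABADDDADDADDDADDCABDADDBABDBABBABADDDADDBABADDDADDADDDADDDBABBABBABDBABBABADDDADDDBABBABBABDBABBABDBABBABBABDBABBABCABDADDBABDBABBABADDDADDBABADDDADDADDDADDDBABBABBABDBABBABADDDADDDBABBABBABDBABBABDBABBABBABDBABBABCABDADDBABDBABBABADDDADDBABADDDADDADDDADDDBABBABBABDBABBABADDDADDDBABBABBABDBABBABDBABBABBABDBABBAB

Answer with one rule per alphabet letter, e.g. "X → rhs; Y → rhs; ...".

A->D, B->ADD, C->CAB, D->BAB

  step 4 ⇒ step 5: DBABBABBABDBABBABCABDADDBABDBABBABADDDADDBABADDDADDADDDADDCABDADDBABDBABBABADDDADDBABADDDADDADDDADDCABDADDBABDBABBABADDDADDBABADDDADDADDDADD ⇒ BAB·ADD·D·ADD·ADD·D·ADD·ADD·D·ADD·BAB·ADD·D·ADD·ADD·D·ADD·CAB·D·ADD·BAB·D·BAB·BAB·ADD·D·ADD·BAB·ADD·D·ADD·ADD·D·ADD·D·BAB·BAB·BAB·D·BAB·BAB·ADD·D·ADD·D·BAB·BAB·BAB·D·BAB·BAB·D·BAB·BAB·BAB·D·BAB·BAB·CAB·D·ADD·BAB·D·BAB·BAB·ADD·D·ADD·BAB·ADD·D·ADD·ADD·D·ADD·D·BAB·BAB·BAB·D·BAB·BAB·ADD·D·ADD·D·BAB·BAB·BAB·D·BAB·BAB·D·BAB·BAB·BAB·D·BAB·BAB·CAB·D·ADD·BAB·D·BAB·BAB·ADD·D·ADD·BAB·ADD·D·ADD·ADD·D·ADD·D·BAB·BAB·BAB·D·BAB·BAB·ADD·D·ADD·D·BAB·BAB·BAB·D·BAB·BAB·D·BAB·BAB·BAB·D·BAB·BAB
    A ↦ D
    B ↦ ADD
    C ↦ CAB
    D ↦ BAB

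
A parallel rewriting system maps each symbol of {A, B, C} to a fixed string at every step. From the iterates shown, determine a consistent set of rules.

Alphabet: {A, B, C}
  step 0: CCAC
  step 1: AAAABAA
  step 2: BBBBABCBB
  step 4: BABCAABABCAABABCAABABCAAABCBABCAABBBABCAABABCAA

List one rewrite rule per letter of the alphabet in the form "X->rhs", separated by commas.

A->B, B->ABC, C->AA

  step 1 ⇒ step 2: AAAABAA ⇒ B·B·B·B·ABC·B·B
    A ↦ B
    B ↦ ABC
  step 0 ⇒ step 1: CCAC ⇒ AA·AA·B·AA
    C ↦ AA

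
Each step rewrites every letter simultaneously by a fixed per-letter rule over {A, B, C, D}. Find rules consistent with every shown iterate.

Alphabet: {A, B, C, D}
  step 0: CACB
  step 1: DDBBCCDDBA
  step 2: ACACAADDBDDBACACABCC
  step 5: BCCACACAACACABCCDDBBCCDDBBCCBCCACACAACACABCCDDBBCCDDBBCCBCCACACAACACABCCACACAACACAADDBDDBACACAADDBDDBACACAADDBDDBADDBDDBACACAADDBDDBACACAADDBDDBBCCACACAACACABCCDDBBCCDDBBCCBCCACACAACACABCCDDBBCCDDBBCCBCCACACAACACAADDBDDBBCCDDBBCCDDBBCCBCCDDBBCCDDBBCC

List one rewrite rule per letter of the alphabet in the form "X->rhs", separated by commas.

  step 1 ⇒ step 2: DDBBCCDDBA ⇒ AC·AC·A·A·DDB·DDB·AC·AC·A·BCC
    A ↦ BCC
    B ↦ A
    C ↦ DDB
    D ↦ AC

A->BCC, B->A, C->DDB, D->AC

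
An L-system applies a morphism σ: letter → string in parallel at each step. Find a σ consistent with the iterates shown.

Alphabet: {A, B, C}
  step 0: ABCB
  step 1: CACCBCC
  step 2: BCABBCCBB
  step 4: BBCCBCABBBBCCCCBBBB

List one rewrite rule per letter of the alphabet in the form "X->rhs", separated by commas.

  step 1 ⇒ step 2: CACCBCC ⇒ B·CA·B·B·CC·B·B
    A ↦ CA
    B ↦ CC
    C ↦ B

A->CA, B->CC, C->B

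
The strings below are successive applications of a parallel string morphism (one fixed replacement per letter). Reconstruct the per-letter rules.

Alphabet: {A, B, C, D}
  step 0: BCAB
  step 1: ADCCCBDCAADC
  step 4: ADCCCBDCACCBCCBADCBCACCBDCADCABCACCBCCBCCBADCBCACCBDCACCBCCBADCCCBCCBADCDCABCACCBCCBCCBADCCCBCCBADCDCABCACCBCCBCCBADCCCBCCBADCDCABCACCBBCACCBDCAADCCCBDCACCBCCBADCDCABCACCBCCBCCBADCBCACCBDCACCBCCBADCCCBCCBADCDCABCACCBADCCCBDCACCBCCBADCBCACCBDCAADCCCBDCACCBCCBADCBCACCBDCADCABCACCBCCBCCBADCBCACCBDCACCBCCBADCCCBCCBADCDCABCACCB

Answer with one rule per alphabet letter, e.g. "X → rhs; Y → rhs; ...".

  step 0 ⇒ step 1: BCAB ⇒ ADC·CCB·DCA·ADC
    A ↦ DCA
    B ↦ ADC
    C ↦ CCB
    D ↦ BCA  (constrained at step 1)

A->DCA, B->ADC, C->CCB, D->BCA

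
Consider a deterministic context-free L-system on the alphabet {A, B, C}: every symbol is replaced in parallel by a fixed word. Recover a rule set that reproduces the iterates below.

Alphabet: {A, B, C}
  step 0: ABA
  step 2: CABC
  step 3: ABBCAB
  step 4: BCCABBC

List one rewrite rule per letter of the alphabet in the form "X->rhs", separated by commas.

A->B, B->C, C->AB

  step 3 ⇒ step 4: ABBCAB ⇒ B·C·C·AB·B·C
    A ↦ B
    B ↦ C
    C ↦ AB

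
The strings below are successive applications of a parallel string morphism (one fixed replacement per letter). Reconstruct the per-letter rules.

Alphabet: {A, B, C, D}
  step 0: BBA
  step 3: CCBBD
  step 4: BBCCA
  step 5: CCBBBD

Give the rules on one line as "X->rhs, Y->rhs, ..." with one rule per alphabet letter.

  step 4 ⇒ step 5: BBCCA ⇒ C·C·B·B·BD
    A ↦ BD
    B ↦ C
    C ↦ B
  step 3 ⇒ step 4: CCBBD ⇒ B·B·C·C·A
    D ↦ A

A->BD, B->C, C->B, D->A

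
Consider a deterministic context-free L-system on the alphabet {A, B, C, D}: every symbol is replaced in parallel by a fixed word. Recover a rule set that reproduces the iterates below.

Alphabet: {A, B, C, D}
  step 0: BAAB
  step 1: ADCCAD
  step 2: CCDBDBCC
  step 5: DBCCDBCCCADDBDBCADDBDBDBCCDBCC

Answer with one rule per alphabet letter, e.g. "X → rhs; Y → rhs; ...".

  step 1 ⇒ step 2: ADCCAD ⇒ C·C·DB·DB·C·C
    A ↦ C
    C ↦ DB
    D ↦ C
  step 0 ⇒ step 1: BAAB ⇒ AD·C·C·AD
    B ↦ AD

A->C, B->AD, C->DB, D->C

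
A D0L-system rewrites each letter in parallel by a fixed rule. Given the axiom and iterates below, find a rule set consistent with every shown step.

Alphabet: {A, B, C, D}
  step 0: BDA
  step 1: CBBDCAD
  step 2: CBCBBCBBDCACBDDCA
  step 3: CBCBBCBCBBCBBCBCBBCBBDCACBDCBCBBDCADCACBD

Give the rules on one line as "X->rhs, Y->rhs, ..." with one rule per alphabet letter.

  step 2 ⇒ step 3: CBCBBCBBDCACBDDCA ⇒ CB·CBB·CB·CBB·CBB·CB·CBB·CBB·DCA·CB·D·CB·CBB·DCA·DCA·CB·D
    A ↦ D
    B ↦ CBB
    C ↦ CB
    D ↦ DCA

A->D, B->CBB, C->CB, D->DCA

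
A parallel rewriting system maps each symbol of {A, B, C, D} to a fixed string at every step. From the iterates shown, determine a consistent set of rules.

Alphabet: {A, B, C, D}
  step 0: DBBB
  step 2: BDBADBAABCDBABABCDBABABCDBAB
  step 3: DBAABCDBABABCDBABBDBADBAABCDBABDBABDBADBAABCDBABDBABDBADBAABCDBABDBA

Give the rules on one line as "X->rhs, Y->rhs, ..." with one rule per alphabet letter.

  step 2 ⇒ step 3: BDBADBAABCDBABABCDBABABCDBAB ⇒ DBA·ABC·DBA·B·ABC·DBA·B·B·DBA·DBA·ABC·DBA·B·DBA·B·DBA·DBA·ABC·DBA·B·DBA·B·DBA·DBA·ABC·DBA·B·DBA
    A ↦ B
    B ↦ DBA
    C ↦ DBA
    D ↦ ABC

A->B, B->DBA, C->DBA, D->ABC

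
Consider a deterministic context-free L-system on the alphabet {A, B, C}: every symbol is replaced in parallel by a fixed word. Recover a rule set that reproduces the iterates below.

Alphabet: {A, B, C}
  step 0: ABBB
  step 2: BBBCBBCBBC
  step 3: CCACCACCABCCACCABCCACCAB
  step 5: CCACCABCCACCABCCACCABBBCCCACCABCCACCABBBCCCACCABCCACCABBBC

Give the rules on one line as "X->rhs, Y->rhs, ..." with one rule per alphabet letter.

  step 2 ⇒ step 3: BBBCBBCBBC ⇒ CCA·CCA·CCA·B·CCA·CCA·B·CCA·CCA·B
    B ↦ CCA
    C ↦ B
    A ↦ C  (constrained at step 0)

A->C, B->CCA, C->B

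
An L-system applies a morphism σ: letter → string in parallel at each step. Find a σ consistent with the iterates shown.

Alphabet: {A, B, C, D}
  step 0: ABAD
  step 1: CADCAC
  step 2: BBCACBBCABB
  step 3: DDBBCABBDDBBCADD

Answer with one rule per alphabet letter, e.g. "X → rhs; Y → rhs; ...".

A->CA, B->D, C->BB, D->C

  step 2 ⇒ step 3: BBCACBBCABB ⇒ D·D·BB·CA·BB·D·D·BB·CA·D·D
    A ↦ CA
    B ↦ D
    C ↦ BB
  step 0 ⇒ step 1: ABAD ⇒ CA·D·CA·C
    D ↦ C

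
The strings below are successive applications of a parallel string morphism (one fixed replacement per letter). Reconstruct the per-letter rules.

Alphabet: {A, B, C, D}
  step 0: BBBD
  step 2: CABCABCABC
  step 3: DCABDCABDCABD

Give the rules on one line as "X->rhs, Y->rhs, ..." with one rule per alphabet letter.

  step 2 ⇒ step 3: CABCABCABC ⇒ D·C·AB·D·C·AB·D·C·AB·D
    A ↦ C
    B ↦ AB
    C ↦ D
    D ↦ A  (constrained at step 0)

A->C, B->AB, C->D, D->A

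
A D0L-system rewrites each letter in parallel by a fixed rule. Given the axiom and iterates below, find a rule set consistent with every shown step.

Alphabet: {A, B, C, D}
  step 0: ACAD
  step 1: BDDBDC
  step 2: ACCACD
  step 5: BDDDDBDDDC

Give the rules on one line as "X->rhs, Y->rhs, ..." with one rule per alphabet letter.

  step 1 ⇒ step 2: BDDBDC ⇒ A·C·C·A·C·D
    B ↦ A
    C ↦ D
    D ↦ C
  step 0 ⇒ step 1: ACAD ⇒ BD·D·BD·C
    A ↦ BD

A->BD, B->A, C->D, D->C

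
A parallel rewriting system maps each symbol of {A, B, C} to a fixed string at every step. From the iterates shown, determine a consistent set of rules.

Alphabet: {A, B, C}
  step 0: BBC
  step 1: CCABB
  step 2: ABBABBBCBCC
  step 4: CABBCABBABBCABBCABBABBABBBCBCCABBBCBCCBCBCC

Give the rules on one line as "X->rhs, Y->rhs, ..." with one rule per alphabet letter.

  step 1 ⇒ step 2: CCABB ⇒ ABB·ABB·BCB·C·C
    A ↦ BCB
    B ↦ C
    C ↦ ABB

A->BCB, B->C, C->ABB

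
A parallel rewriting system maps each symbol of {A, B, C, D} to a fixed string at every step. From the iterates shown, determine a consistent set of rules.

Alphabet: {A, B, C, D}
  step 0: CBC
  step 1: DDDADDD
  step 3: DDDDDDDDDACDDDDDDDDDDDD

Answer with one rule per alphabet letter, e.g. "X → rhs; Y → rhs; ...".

  step 0 ⇒ step 1: CBC ⇒ DDD·A·DDD
    B ↦ A
    C ↦ DDD
    A ↦ BDC  (constrained at step 1)
    D ↦ C  (constrained at step 1)

A->BDC, B->A, C->DDD, D->C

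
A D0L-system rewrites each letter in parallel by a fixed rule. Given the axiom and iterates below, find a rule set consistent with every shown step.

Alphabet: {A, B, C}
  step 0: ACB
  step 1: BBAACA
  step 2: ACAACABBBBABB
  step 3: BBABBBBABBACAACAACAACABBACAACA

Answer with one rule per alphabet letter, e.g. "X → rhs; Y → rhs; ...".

  step 2 ⇒ step 3: ACAACABBBBABB ⇒ BB·A·BB·BB·A·BB·ACA·ACA·ACA·ACA·BB·ACA·ACA
    A ↦ BB
    B ↦ ACA
    C ↦ A

A->BB, B->ACA, C->A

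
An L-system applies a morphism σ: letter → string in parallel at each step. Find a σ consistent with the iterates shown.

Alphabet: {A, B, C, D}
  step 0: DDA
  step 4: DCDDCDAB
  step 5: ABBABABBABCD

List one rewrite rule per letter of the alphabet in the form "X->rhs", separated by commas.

A->C, B->D, C->B, D->AB

  step 4 ⇒ step 5: DCDDCDAB ⇒ AB·B·AB·AB·B·AB·C·D
    A ↦ C
    B ↦ D
    C ↦ B
    D ↦ AB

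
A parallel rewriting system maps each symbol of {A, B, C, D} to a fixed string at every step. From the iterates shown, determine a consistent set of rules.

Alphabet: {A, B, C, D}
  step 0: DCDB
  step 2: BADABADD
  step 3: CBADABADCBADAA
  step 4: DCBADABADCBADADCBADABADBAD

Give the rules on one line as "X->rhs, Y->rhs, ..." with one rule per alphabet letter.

  step 3 ⇒ step 4: CBADABADCBADAA ⇒ D·C·BAD·A·BAD·C·BAD·A·D·C·BAD·A·BAD·BAD
    A ↦ BAD
    B ↦ C
    C ↦ D
    D ↦ A

A->BAD, B->C, C->D, D->A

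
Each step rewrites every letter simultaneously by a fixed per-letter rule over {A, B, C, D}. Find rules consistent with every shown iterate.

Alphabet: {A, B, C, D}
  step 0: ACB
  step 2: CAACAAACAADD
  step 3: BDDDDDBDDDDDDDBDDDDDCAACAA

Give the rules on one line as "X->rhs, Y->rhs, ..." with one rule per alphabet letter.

  step 2 ⇒ step 3: CAACAAACAADD ⇒ BD·DD·DD·BD·DD·DD·DD·BD·DD·DD·CAA·CAA
    A ↦ DD
    C ↦ BD
    D ↦ CAA
    B ↦ A  (constrained at step 0)

A->DD, B->A, C->BD, D->CAA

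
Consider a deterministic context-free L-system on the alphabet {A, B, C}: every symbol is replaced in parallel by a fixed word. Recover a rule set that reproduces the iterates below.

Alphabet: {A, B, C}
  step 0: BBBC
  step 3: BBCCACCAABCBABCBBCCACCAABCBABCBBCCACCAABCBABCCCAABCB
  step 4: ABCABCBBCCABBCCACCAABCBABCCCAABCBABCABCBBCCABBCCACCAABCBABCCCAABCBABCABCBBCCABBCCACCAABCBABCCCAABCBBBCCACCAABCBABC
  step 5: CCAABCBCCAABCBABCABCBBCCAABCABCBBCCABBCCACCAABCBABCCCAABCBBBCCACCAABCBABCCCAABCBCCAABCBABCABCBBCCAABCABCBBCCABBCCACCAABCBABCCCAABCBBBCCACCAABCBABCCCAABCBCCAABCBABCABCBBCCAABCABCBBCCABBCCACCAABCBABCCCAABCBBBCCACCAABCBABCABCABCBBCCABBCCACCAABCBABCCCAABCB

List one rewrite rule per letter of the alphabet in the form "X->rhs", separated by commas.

A->CCA, B->ABC, C->B

  step 4 ⇒ step 5: ABCABCBBCCABBCCACCAABCBABCCCAABCBABCABCBBCCABBCCACCAABCBABCCCAABCBABCABCBBCCABBCCACCAABCBABCCCAABCBBBCCACCAABCBABC ⇒ CCA·ABC·B·CCA·ABC·B·ABC·ABC·B·B·CCA·ABC·ABC·B·B·CCA·B·B·CCA·CCA·ABC·B·ABC·CCA·ABC·B·B·B·CCA·CCA·ABC·B·ABC·CCA·ABC·B·CCA·ABC·B·ABC·ABC·B·B·CCA·ABC·ABC·B·B·CCA·B·B·CCA·CCA·ABC·B·ABC·CCA·ABC·B·B·B·CCA·CCA·ABC·B·ABC·CCA·ABC·B·CCA·ABC·B·ABC·ABC·B·B·CCA·ABC·ABC·B·B·CCA·B·B·CCA·CCA·ABC·B·ABC·CCA·ABC·B·B·B·CCA·CCA·ABC·B·ABC·ABC·ABC·B·B·CCA·B·B·CCA·CCA·ABC·B·ABC·CCA·ABC·B
    A ↦ CCA
    B ↦ ABC
    C ↦ B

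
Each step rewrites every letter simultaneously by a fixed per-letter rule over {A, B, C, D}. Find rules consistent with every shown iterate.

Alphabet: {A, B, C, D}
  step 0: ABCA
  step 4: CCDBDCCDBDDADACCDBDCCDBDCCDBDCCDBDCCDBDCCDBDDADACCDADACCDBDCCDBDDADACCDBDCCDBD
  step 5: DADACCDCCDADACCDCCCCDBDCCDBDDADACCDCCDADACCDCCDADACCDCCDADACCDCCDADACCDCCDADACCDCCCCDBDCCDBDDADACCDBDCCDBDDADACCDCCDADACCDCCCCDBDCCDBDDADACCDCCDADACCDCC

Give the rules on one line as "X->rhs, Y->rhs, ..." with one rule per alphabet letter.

  step 4 ⇒ step 5: CCDBDCCDBDDADACCDBDCCDBDCCDBDCCDBDCCDBDCCDBDDADACCDADACCDBDCCDBDDADACCDBDCCDBD ⇒ DA·DA·CC·D·CC·DA·DA·CC·D·CC·CC·DBD·CC·DBD·DA·DA·CC·D·CC·DA·DA·CC·D·CC·DA·DA·CC·D·CC·DA·DA·CC·D·CC·DA·DA·CC·D·CC·DA·DA·CC·D·CC·CC·DBD·CC·DBD·DA·DA·CC·DBD·CC·DBD·DA·DA·CC·D·CC·DA·DA·CC·D·CC·CC·DBD·CC·DBD·DA·DA·CC·D·CC·DA·DA·CC·D·CC
    A ↦ DBD
    B ↦ D
    C ↦ DA
    D ↦ CC

A->DBD, B->D, C->DA, D->CC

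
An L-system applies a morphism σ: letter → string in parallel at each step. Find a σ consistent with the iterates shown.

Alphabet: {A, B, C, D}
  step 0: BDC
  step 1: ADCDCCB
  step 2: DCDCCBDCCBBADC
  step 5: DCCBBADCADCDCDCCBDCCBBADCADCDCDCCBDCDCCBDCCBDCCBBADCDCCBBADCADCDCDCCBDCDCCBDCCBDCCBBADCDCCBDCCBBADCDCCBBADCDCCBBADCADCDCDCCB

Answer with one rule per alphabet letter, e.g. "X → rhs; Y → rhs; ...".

A->DC, B->ADC, C->B, D->DCC

  step 1 ⇒ step 2: ADCDCCB ⇒ DC·DCC·B·DCC·B·B·ADC
    A ↦ DC
    B ↦ ADC
    C ↦ B
    D ↦ DCC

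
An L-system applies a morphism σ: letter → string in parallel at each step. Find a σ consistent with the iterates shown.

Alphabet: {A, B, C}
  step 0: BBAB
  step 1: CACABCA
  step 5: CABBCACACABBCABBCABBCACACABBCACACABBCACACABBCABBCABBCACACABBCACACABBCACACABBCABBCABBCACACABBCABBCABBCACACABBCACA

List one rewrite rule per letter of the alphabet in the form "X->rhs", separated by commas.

A->B, B->CA, C->CAB

  step 0 ⇒ step 1: BBAB ⇒ CA·CA·B·CA
    A ↦ B
    B ↦ CA
    C ↦ CAB  (constrained at step 1)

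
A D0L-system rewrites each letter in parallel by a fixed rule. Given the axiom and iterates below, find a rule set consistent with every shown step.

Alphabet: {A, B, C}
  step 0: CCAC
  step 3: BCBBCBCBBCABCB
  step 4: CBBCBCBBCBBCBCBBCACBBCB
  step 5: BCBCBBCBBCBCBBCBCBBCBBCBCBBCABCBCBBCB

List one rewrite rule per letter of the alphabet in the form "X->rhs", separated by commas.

  step 4 ⇒ step 5: CBBCBCBBCBBCBCBBCACBBCB ⇒ B·CB·CB·B·CB·B·CB·CB·B·CB·CB·B·CB·B·CB·CB·B·CA·B·CB·CB·B·CB
    A ↦ CA
    B ↦ CB
    C ↦ B

A->CA, B->CB, C->B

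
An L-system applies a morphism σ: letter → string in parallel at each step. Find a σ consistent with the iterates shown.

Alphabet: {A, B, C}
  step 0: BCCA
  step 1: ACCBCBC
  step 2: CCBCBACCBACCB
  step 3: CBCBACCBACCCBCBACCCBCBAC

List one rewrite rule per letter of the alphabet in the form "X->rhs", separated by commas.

A->C, B->AC, C->CB

  step 2 ⇒ step 3: CCBCBACCBACCB ⇒ CB·CB·AC·CB·AC·C·CB·CB·AC·C·CB·CB·AC
    A ↦ C
    B ↦ AC
    C ↦ CB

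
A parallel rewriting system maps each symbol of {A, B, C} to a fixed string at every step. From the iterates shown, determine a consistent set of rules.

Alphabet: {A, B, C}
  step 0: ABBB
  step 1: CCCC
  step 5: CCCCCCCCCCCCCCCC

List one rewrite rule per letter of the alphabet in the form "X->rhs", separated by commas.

A->C, B->C, C->AB

  step 0 ⇒ step 1: ABBB ⇒ C·C·C·C
    A ↦ C
    B ↦ C
    C ↦ AB  (constrained at step 1)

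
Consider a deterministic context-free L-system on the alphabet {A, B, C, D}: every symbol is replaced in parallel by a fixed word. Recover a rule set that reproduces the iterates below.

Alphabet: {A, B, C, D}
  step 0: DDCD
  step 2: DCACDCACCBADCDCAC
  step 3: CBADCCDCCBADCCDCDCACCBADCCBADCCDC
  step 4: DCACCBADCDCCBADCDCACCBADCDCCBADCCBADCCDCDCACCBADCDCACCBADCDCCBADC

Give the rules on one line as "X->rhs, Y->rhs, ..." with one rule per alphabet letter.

  step 3 ⇒ step 4: CBADCCDCCBADCCDCDCACCBADCCBADCCDC ⇒ DC·A·C·CBA·DC·DC·CBA·DC·DC·A·C·CBA·DC·DC·CBA·DC·CBA·DC·C·DC·DC·A·C·CBA·DC·DC·A·C·CBA·DC·DC·CBA·DC
    A ↦ C
    B ↦ A
    C ↦ DC
    D ↦ CBA

A->C, B->A, C->DC, D->CBA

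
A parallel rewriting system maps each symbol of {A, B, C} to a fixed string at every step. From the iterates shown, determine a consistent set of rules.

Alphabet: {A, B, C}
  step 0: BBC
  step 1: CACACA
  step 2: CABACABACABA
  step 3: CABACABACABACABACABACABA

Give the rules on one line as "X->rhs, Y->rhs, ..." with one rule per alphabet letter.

A->BA, B->CA, C->CA

  step 2 ⇒ step 3: CABACABACABA ⇒ CA·BA·CA·BA·CA·BA·CA·BA·CA·BA·CA·BA
    A ↦ BA
    B ↦ CA
    C ↦ CA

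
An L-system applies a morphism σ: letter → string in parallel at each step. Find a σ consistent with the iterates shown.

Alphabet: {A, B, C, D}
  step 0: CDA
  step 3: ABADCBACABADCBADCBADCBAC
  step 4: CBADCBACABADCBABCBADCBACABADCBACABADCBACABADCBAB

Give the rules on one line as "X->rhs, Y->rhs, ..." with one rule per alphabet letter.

A->CB, B->AD, C->AB, D->AC

  step 3 ⇒ step 4: ABADCBACABADCBADCBADCBAC ⇒ CB·AD·CB·AC·AB·AD·CB·AB·CB·AD·CB·AC·AB·AD·CB·AC·AB·AD·CB·AC·AB·AD·CB·AB
    A ↦ CB
    B ↦ AD
    C ↦ AB
    D ↦ AC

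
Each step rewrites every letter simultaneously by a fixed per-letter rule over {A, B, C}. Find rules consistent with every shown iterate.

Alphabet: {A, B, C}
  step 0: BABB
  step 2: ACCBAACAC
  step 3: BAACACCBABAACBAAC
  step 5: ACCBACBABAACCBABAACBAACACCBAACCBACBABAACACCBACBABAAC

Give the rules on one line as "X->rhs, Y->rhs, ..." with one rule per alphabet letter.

  step 2 ⇒ step 3: ACCBAACAC ⇒ BA·AC·AC·C·BA·BA·AC·BA·AC
    A ↦ BA
    B ↦ C
    C ↦ AC

A->BA, B->C, C->AC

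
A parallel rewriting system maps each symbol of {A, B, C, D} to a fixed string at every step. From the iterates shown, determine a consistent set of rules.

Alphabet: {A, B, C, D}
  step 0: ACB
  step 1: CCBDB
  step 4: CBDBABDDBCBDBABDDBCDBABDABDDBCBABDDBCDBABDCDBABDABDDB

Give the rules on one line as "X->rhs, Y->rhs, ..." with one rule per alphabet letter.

  step 0 ⇒ step 1: ACB ⇒ C·CB·DB
    A ↦ C
    B ↦ DB
    C ↦ CB
    D ↦ ABD  (constrained at step 1)

A->C, B->DB, C->CB, D->ABD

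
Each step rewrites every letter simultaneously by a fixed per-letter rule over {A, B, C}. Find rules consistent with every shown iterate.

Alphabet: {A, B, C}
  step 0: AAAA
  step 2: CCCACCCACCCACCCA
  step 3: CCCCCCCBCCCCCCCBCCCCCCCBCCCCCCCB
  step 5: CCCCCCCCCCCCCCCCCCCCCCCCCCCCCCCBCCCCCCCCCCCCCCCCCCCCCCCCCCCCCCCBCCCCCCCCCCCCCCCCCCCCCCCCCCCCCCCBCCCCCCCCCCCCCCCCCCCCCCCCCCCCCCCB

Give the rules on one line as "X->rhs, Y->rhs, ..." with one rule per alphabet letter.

A->CB, B->CA, C->CC

  step 2 ⇒ step 3: CCCACCCACCCACCCA ⇒ CC·CC·CC·CB·CC·CC·CC·CB·CC·CC·CC·CB·CC·CC·CC·CB
    A ↦ CB
    C ↦ CC
    B ↦ CA  (constrained at step 3)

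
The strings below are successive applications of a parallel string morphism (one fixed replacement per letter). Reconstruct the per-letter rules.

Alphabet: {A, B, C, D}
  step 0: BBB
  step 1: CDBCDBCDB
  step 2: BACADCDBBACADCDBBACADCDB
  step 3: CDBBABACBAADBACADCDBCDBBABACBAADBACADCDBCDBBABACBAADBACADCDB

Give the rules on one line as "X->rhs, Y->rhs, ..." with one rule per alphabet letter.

  step 2 ⇒ step 3: BACADCDBBACADCDBBACADCDB ⇒ CDB·BA·BAC·BA·AD·BAC·AD·CDB·CDB·BA·BAC·BA·AD·BAC·AD·CDB·CDB·BA·BAC·BA·AD·BAC·AD·CDB
    A ↦ BA
    B ↦ CDB
    C ↦ BAC
    D ↦ AD

A->BA, B->CDB, C->BAC, D->AD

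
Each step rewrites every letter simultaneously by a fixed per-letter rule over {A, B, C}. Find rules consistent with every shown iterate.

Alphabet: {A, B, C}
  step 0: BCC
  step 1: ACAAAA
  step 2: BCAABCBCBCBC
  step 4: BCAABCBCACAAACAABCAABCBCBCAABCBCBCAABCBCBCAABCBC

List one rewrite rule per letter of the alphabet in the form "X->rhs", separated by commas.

  step 1 ⇒ step 2: ACAAAA ⇒ BC·AA·BC·BC·BC·BC
    A ↦ BC
    C ↦ AA
  step 0 ⇒ step 1: BCC ⇒ AC·AA·AA
    B ↦ AC

A->BC, B->AC, C->AA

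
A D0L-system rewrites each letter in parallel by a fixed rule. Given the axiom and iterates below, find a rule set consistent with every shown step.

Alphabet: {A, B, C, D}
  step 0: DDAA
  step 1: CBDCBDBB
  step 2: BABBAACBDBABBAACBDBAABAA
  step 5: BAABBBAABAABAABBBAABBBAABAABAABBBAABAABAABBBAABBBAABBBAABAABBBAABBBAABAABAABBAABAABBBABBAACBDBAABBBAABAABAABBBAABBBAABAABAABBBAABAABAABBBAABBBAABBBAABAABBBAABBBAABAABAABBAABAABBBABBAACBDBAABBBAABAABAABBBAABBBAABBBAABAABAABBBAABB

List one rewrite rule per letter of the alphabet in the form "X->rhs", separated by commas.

A->B, B->BAA, C->BAB, D->CBD

  step 1 ⇒ step 2: CBDCBDBB ⇒ BAB·BAA·CBD·BAB·BAA·CBD·BAA·BAA
    B ↦ BAA
    C ↦ BAB
    D ↦ CBD
  step 0 ⇒ step 1: DDAA ⇒ CBD·CBD·B·B
    A ↦ B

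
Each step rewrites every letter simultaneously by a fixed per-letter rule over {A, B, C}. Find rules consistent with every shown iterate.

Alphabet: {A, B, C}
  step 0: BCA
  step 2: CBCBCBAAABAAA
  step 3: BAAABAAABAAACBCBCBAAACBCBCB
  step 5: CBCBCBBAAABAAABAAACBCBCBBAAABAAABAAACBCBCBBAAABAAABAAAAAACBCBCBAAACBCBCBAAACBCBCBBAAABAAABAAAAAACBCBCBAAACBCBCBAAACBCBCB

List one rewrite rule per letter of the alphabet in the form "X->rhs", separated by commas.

A->CB, B->AAA, C->B

  step 2 ⇒ step 3: CBCBCBAAABAAA ⇒ B·AAA·B·AAA·B·AAA·CB·CB·CB·AAA·CB·CB·CB
    A ↦ CB
    B ↦ AAA
    C ↦ B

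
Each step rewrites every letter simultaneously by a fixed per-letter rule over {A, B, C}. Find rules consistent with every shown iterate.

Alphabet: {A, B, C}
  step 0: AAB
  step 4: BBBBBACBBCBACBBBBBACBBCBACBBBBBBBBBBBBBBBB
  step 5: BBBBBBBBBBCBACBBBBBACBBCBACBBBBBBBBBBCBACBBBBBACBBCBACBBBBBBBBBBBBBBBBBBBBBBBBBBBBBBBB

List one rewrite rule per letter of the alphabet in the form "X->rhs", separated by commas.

  step 4 ⇒ step 5: BBBBBACBBCBACBBBBBACBBCBACBBBBBBBBBBBBBBBB ⇒ BB·BB·BB·BB·BB·C·BAC·BB·BB·BAC·BB·C·BAC·BB·BB·BB·BB·BB·C·BAC·BB·BB·BAC·BB·C·BAC·BB·BB·BB·BB·BB·BB·BB·BB·BB·BB·BB·BB·BB·BB·BB·BB
    A ↦ C
    B ↦ BB
    C ↦ BAC

A->C, B->BB, C->BAC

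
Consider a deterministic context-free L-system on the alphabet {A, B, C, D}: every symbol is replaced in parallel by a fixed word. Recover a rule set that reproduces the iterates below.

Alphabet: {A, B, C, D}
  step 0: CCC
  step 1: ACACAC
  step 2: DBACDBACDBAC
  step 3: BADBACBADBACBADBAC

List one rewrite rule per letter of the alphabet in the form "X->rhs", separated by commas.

A->DB, B->A, C->AC, D->B

  step 2 ⇒ step 3: DBACDBACDBAC ⇒ B·A·DB·AC·B·A·DB·AC·B·A·DB·AC
    A ↦ DB
    B ↦ A
    C ↦ AC
    D ↦ B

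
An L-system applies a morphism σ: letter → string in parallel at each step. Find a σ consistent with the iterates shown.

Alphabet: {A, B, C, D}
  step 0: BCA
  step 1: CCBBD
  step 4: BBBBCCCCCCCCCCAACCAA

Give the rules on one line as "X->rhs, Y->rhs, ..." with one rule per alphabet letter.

  step 0 ⇒ step 1: BCA ⇒ CC·B·BD
    A ↦ BD
    B ↦ CC
    C ↦ B
    D ↦ AA  (constrained at step 1)

A->BD, B->CC, C->B, D->AA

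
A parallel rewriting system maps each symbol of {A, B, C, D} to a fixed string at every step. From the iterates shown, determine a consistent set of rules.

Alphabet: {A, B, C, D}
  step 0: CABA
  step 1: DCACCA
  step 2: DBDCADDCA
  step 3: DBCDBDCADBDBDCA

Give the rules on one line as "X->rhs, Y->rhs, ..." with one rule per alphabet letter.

A->CA, B->C, C->D, D->DB

  step 2 ⇒ step 3: DBDCADDCA ⇒ DB·C·DB·D·CA·DB·DB·D·CA
    A ↦ CA
    B ↦ C
    C ↦ D
    D ↦ DB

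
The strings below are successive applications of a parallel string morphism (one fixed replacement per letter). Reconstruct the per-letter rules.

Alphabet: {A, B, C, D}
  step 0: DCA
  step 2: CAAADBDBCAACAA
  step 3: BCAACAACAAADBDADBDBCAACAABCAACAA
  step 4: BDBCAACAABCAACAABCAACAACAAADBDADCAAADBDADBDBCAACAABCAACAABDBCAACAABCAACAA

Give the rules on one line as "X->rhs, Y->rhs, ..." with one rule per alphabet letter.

  step 3 ⇒ step 4: BCAACAACAAADBDADBDBCAACAABCAACAA ⇒ BD·B·CAA·CAA·B·CAA·CAA·B·CAA·CAA·CAA·AD·BD·AD·CAA·AD·BD·AD·BD·B·CAA·CAA·B·CAA·CAA·BD·B·CAA·CAA·B·CAA·CAA
    A ↦ CAA
    B ↦ BD
    C ↦ B
    D ↦ AD

A->CAA, B->BD, C->B, D->AD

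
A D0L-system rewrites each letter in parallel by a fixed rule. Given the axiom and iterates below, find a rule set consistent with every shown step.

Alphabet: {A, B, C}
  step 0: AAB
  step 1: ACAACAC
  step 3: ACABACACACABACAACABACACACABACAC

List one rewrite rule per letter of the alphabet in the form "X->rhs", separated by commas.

  step 0 ⇒ step 1: AAB ⇒ ACA·ACA·C
    A ↦ ACA
    B ↦ C
    C ↦ B  (constrained at step 1)

A->ACA, B->C, C->B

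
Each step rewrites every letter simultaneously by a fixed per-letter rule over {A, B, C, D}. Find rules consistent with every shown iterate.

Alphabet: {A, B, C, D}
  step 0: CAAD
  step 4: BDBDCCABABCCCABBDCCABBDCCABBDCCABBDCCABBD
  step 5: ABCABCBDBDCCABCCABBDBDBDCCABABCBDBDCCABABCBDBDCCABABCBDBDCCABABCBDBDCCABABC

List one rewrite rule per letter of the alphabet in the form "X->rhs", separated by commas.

A->CC, B->AB, C->BD, D->C

  step 4 ⇒ step 5: BDBDCCABABCCCABBDCCABBDCCABBDCCABBDCCABBD ⇒ AB·C·AB·C·BD·BD·CC·AB·CC·AB·BD·BD·BD·CC·AB·AB·C·BD·BD·CC·AB·AB·C·BD·BD·CC·AB·AB·C·BD·BD·CC·AB·AB·C·BD·BD·CC·AB·AB·C
    A ↦ CC
    B ↦ AB
    C ↦ BD
    D ↦ C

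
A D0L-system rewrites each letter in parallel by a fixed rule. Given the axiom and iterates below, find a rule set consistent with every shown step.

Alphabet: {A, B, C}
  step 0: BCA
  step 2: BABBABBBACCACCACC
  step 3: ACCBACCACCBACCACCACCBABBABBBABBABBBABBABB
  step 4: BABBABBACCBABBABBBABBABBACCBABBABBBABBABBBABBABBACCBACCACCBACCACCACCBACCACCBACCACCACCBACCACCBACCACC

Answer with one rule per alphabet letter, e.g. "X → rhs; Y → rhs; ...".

A->B, B->ACC, C->ABB

  step 3 ⇒ step 4: ACCBACCACCBACCACCACCBABBABBBABBABBBABBABB ⇒ B·ABB·ABB·ACC·B·ABB·ABB·B·ABB·ABB·ACC·B·ABB·ABB·B·ABB·ABB·B·ABB·ABB·ACC·B·ACC·ACC·B·ACC·ACC·ACC·B·ACC·ACC·B·ACC·ACC·ACC·B·ACC·ACC·B·ACC·ACC
    A ↦ B
    B ↦ ACC
    C ↦ ABB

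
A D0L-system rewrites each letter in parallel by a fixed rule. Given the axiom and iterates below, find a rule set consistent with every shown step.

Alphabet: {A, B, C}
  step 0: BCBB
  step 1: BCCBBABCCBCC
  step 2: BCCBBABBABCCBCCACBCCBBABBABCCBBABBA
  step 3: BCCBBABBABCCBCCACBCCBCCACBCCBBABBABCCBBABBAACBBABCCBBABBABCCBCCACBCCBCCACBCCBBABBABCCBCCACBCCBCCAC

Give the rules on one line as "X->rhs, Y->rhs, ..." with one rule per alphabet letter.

  step 2 ⇒ step 3: BCCBBABBABCCBCCACBCCBBABBABCCBBABBA ⇒ BCC·BBA·BBA·BCC·BCC·AC·BCC·BCC·AC·BCC·BBA·BBA·BCC·BBA·BBA·AC·BBA·BCC·BBA·BBA·BCC·BCC·AC·BCC·BCC·AC·BCC·BBA·BBA·BCC·BCC·AC·BCC·BCC·AC
    A ↦ AC
    B ↦ BCC
    C ↦ BBA

A->AC, B->BCC, C->BBA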